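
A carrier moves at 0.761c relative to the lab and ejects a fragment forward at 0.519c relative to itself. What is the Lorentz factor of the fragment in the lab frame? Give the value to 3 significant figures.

u_lab = (0.519 + 0.761)/(1 + 0.519×0.761) = 1.280/1.39496 = 0.917590
γ = 1/√(1 − 0.917590²) = 2.52

γ ≈ 2.52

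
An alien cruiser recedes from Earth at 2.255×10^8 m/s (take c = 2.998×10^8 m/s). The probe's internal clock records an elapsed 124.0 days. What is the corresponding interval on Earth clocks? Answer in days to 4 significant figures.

β = v/c = 2.255×10^8 / 2.998×10^8 = 0.752168
γ = 1/√(1 − 0.752168²) = 1.51752
Time dilation: Δt = γτ₀ = 1.51752 × 124.0 days = 188.2 days

Δt ≈ 188.2 days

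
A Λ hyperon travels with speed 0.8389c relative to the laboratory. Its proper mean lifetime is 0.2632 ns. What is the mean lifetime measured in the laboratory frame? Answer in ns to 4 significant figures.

Δt ≈ 0.4836 ns

γ = 1/√(1 − 0.8389²) = 1.83727
Time dilation: Δt = γτ₀ = 1.83727 × 0.2632 ns = 0.4836 ns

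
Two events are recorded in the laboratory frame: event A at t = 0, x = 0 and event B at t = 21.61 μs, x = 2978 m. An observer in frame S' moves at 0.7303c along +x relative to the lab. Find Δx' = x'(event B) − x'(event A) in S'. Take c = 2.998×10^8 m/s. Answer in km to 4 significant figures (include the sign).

Δx' ≈ -2.567 km

γ = 1/√(1 − 0.7303²) = 1.46386
Δx' = γ(Δx − vΔt) = 1.46386 × (2978 m − 0.7303×(2.998×10^8 m/s)×21.61×10^-6 s)
= 1.46386 × (-1753.38 m) = -2.567 km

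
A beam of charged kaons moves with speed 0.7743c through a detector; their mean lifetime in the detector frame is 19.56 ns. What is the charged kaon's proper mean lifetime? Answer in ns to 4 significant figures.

γ = 1/√(1 − 0.7743²) = 1.58023
Proper time: τ₀ = Δt/γ = 19.56/1.58023 = 12.38 ns

τ₀ ≈ 12.38 ns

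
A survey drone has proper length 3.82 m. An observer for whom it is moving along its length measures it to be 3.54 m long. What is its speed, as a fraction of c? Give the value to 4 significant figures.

γ = L₀/L = 3.82/3.54 = 1.07910
β = √(1 − 1/γ²) = 0.3758

β ≈ 0.3758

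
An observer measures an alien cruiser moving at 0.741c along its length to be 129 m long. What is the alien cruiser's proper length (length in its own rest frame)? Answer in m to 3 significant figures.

γ = 1/√(1 − 0.741²) = 1.4892
L₀ = γL = 1.4892 × 129 = 192 m

L₀ ≈ 192 m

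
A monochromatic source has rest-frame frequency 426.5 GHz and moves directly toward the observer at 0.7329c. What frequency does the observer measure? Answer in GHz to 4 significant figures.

Relativistic Doppler: f_obs = f_src √((1+β)/(1−β))
= 426.5 × √(1.73290/0.267100) = 426.5 × 2.54712 = 1086 GHz

f_obs ≈ 1086 GHz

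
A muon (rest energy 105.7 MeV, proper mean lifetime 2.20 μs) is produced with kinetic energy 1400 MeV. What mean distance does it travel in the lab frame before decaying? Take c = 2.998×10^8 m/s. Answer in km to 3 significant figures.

γ = 1 + K/(m₀c²) = 1 + 1400/105.7 = 14.245
β = √(1 − 1/γ²) = 0.99753
Dilated lifetime: γτ₀ = 14.245 × 2.20 μs = 31.339 μs
d = βc·γτ₀ = 0.99753 × (2.998×10^8 m/s) × 3.1339×10^-5 s = 9.37 km

d ≈ 9.37 km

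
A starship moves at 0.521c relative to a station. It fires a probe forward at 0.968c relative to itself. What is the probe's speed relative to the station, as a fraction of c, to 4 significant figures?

u ≈ 0.9898c

Relativistic velocity addition: u = (u' + v)/(1 + u'v/c²)
= (0.968 + 0.521)/(1 + 0.968×0.521) = 1.489/1.50433 = 0.9898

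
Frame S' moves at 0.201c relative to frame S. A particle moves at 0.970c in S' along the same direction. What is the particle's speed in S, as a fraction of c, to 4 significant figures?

u ≈ 0.9799c

Relativistic velocity addition: u = (u' + v)/(1 + u'v/c²)
= (0.970 + 0.201)/(1 + 0.970×0.201) = 1.171/1.19497 = 0.9799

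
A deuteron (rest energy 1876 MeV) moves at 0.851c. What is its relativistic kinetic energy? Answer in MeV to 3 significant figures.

K ≈ 1700 MeV

γ = 1/√(1 − 0.851²) = 1.9042
K = (γ − 1)m₀c² = (1.9042 − 1) × 1876 MeV = 0.90416 × 1876 MeV = 1700 MeV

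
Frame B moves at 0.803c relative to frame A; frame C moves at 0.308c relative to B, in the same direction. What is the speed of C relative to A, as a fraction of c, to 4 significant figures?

u ≈ 0.8907c

Compose boost 2: (0.308 + 0.803)/(1 + 0.308×0.803) = 1.111/1.24732 = 0.8907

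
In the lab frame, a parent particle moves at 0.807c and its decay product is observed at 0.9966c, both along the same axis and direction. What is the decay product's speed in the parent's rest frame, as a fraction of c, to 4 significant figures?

u' ≈ 0.9686c

Inverse velocity addition: u' = (u − v)/(1 − uv/c²)
= (0.9966 − 0.807)/(1 − 0.9966×0.807) = 0.1896/0.195744 = 0.9686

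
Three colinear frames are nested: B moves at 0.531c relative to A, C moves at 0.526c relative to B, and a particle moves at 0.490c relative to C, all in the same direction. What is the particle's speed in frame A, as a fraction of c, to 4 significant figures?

Compose boost 2: (0.526 + 0.531)/(1 + 0.526×0.531) = 1.057/1.27931 = 0.826229
Compose boost 3: (0.490 + 0.826229)/(1 + 0.490×0.826229) = 1.31623/1.40485 = 0.9369

u ≈ 0.9369c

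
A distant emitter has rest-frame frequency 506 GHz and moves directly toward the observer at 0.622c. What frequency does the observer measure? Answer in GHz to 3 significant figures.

Relativistic Doppler: f_obs = f_src √((1+β)/(1−β))
= 506 × √(1.6220/0.37800) = 506 × 2.0715 = 1050 GHz

f_obs ≈ 1050 GHz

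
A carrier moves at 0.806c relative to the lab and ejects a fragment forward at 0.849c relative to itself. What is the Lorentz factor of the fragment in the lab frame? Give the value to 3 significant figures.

u_lab = (0.849 + 0.806)/(1 + 0.849×0.806) = 1.655/1.68429 = 0.982608
γ = 1/√(1 − 0.982608²) = 5.39

γ ≈ 5.39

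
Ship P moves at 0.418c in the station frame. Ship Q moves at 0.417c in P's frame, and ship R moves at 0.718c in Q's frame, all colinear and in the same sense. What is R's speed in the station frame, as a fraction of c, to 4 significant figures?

Compose boost 2: (0.417 + 0.418)/(1 + 0.417×0.418) = 0.8350/1.17431 = 0.711058
Compose boost 3: (0.718 + 0.711058)/(1 + 0.718×0.711058) = 1.42906/1.51054 = 0.9461

u ≈ 0.9461c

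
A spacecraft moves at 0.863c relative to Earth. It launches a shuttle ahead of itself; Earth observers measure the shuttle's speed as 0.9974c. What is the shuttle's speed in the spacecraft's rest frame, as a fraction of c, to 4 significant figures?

Inverse velocity addition: u' = (u − v)/(1 − uv/c²)
= (0.9974 − 0.863)/(1 − 0.9974×0.863) = 0.1344/0.139244 = 0.9652

u' ≈ 0.9652c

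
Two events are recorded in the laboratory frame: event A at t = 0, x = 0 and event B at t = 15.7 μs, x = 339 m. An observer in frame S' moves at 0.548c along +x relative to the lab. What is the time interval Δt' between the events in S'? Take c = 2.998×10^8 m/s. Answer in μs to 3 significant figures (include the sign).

Δt' ≈ 18.0 μs

γ = 1/√(1 − 0.548²) = 1.1955
Δt' = γ(Δt − vΔx/c²) = 1.1955 × (15.7 μs − 0.548×339 m / (2.998×10^8 m/s))
= 1.1955 × (15.080 μs) = 18.0 μs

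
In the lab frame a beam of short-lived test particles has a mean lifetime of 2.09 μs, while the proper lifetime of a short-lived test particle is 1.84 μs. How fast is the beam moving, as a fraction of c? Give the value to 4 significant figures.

γ = Δt/τ₀ = 2.09/1.84 = 1.13587
β = √(1 − 1/γ²) = √(1 − 1/1.13587²) = 0.4743

β ≈ 0.4743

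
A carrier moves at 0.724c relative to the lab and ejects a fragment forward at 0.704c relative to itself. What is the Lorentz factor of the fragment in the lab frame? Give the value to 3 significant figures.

u_lab = (0.704 + 0.724)/(1 + 0.704×0.724) = 1.428/1.50970 = 0.945886
γ = 1/√(1 − 0.945886²) = 3.08

γ ≈ 3.08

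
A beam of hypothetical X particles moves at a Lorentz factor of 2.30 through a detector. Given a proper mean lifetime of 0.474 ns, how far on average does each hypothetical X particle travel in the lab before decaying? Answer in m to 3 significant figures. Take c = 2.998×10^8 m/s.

β = √(1 − 1/γ²) = √(1 − 1/2.30²) = 0.90054
Dilated lifetime: Δt = γτ₀ = 2.30 × 0.474 ns = 1.0902 ns
d = vΔt = 0.90054c × 1.0902 ns = 2.6998×10^8 m/s × 1.0902×10^-9 s = 0.294 m

d ≈ 0.294 m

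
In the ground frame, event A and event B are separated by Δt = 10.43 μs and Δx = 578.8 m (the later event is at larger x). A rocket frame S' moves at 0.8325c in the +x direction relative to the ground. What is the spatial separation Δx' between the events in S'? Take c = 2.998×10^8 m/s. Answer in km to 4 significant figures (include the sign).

γ = 1/√(1 − 0.8325²) = 1.80497
Δx' = γ(Δx − vΔt) = 1.80497 × (578.8 m − 0.8325×(2.998×10^8 m/s)×10.43×10^-6 s)
= 1.80497 × (-2024.36 m) = -3.654 km

Δx' ≈ -3.654 km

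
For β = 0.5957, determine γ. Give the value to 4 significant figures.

γ = 1/√(1 − β²) = 1/√(1 − 0.5957²) = 1/√(0.645142) = 1.245

γ ≈ 1.245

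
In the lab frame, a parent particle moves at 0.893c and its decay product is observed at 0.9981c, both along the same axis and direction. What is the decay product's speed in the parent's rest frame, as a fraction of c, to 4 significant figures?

u' ≈ 0.9669c

Inverse velocity addition: u' = (u − v)/(1 − uv/c²)
= (0.9981 − 0.893)/(1 − 0.9981×0.893) = 0.1051/0.108697 = 0.9669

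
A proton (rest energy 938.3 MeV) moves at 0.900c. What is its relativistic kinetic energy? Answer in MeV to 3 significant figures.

K ≈ 1210 MeV

γ = 1/√(1 − 0.900²) = 2.2942
K = (γ − 1)m₀c² = (2.2942 − 1) × 938.3 MeV = 1.2942 × 938.3 MeV = 1210 MeV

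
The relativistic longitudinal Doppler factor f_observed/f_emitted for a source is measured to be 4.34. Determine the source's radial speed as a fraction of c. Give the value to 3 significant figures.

β ≈ 0.899

f_obs/f_src = √((1+β)/(1−β)) = 4.34  ⇒  (1+β)/(1−β) = 18.836
β = |1 − D²|/(1 + D²) = |1 − 18.836|/(1 + 18.836) = 0.899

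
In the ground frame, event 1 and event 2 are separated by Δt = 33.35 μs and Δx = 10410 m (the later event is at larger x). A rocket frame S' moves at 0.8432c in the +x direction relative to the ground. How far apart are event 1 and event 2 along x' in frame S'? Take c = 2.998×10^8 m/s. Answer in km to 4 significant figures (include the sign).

γ = 1/√(1 − 0.8432²) = 1.86012
Δx' = γ(Δx − vΔt) = 1.86012 × (10410 m − 0.8432×(2.998×10^8 m/s)×33.35×10^-6 s)
= 1.86012 × (1979.41 m) = 3.682 km

Δx' ≈ 3.682 km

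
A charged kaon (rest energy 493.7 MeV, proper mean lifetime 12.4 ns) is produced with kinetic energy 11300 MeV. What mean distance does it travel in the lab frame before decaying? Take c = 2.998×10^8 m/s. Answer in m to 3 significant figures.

d ≈ 88.7 m

γ = 1 + K/(m₀c²) = 1 + 11300/493.7 = 23.888
β = √(1 − 1/γ²) = 0.99912
Dilated lifetime: γτ₀ = 23.888 × 12.4 ns = 296.22 ns
d = βc·γτ₀ = 0.99912 × (2.998×10^8 m/s) × 2.9622×10^-7 s = 88.7 m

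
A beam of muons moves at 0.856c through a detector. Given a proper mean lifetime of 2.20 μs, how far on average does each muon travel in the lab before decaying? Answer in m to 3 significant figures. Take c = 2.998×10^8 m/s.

d ≈ 1090 m

γ = 1/√(1 − 0.856²) = 1.9343
Dilated lifetime: Δt = γτ₀ = 1.9343 × 2.20 μs = 4.2555 μs
d = vΔt = 0.856c × 4.2555 μs = 2.5663×10^8 m/s × 4.2555×10^-6 s = 1090 m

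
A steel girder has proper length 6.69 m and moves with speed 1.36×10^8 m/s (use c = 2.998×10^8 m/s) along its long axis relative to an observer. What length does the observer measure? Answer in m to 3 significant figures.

β = v/c = 1.36×10^8 / 2.998×10^8 = 0.45364
γ = 1/√(1 − 0.45364²) = 1.1221
Length contraction: L = L₀/γ = 6.69/1.1221 = 5.96 m

L ≈ 5.96 m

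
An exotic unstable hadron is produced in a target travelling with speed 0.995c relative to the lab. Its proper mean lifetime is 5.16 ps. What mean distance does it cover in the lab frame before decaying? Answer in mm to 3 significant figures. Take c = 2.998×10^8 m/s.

d ≈ 15.4 mm

γ = 1/√(1 − 0.995²) = 10.013
Dilated lifetime: Δt = γτ₀ = 10.013 × 5.16 ps = 51.665 ps
d = vΔt = 0.995c × 51.665 ps = 2.9830×10^8 m/s × 5.1665×10^-11 s = 15.4 mm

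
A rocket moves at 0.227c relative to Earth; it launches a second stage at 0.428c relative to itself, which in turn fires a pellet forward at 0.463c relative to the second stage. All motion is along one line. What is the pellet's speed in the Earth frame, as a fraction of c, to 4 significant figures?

Compose boost 2: (0.428 + 0.227)/(1 + 0.428×0.227) = 0.6550/1.09716 = 0.596998
Compose boost 3: (0.463 + 0.596998)/(1 + 0.463×0.596998) = 1.06000/1.27641 = 0.8305

u ≈ 0.8305c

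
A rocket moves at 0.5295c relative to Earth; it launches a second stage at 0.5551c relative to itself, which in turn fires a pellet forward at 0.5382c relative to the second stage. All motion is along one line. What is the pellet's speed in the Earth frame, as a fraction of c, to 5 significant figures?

u ≈ 0.94852c

Compose boost 2: (0.5551 + 0.5295)/(1 + 0.5551×0.5295) = 1.0846/1.293925 = 0.8382245
Compose boost 3: (0.5382 + 0.8382245)/(1 + 0.5382×0.8382245) = 1.376424/1.451132 = 0.94852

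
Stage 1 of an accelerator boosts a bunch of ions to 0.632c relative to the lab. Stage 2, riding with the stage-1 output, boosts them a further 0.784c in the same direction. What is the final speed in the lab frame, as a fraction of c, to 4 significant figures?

Compose boost 2: (0.784 + 0.632)/(1 + 0.784×0.632) = 1.416/1.49549 = 0.9468

u ≈ 0.9468c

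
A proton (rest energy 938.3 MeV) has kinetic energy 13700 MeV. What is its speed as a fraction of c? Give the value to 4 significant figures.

γ = 1 + K/(m₀c²) = 1 + 13700/938.3 = 15.6009
β = √(1 − 1/γ²) = 0.9979

β ≈ 0.9979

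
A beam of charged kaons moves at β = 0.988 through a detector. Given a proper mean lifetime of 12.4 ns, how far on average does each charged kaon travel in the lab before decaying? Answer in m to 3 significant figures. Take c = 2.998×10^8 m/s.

d ≈ 23.8 m

γ = 1/√(1 − 0.988²) = 6.4744
Dilated lifetime: Δt = γτ₀ = 6.4744 × 12.4 ns = 80.283 ns
d = vΔt = 0.988c × 80.283 ns = 2.9620×10^8 m/s × 8.0283×10^-8 s = 23.8 m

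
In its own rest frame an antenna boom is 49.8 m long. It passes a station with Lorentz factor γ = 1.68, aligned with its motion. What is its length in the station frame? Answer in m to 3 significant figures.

L ≈ 29.6 m

γ = 1.68 (given)
Length contraction: L = L₀/γ = 49.8/1.68 = 29.6 m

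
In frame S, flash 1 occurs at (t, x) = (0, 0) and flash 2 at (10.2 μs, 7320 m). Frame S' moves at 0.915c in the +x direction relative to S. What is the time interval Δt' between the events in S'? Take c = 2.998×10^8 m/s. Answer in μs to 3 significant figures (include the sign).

Δt' ≈ -30.1 μs

γ = 1/√(1 − 0.915²) = 2.4786
Δt' = γ(Δt − vΔx/c²) = 2.4786 × (10.2 μs − 0.915×7320 m / (2.998×10^8 m/s))
= 2.4786 × (-12.141 μs) = -30.1 μs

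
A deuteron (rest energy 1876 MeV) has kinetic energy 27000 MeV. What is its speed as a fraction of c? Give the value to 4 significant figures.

γ = 1 + K/(m₀c²) = 1 + 27000/1876 = 15.3923
β = √(1 − 1/γ²) = 0.9979

β ≈ 0.9979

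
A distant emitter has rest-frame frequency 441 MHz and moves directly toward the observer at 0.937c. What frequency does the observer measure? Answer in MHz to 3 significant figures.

Relativistic Doppler: f_obs = f_src √((1+β)/(1−β))
= 441 × √(1.9370/0.063000) = 441 × 5.5449 = 2450 MHz

f_obs ≈ 2450 MHz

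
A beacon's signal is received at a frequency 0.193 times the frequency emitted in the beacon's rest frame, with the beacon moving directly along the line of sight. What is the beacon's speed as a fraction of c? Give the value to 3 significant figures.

β ≈ 0.928

f_obs/f_src = √((1−β)/(1+β)) = 0.193  ⇒  (1−β)/(1+β) = 0.037249
β = |1 − D²|/(1 + D²) = |1 − 0.037249|/(1 + 0.037249) = 0.928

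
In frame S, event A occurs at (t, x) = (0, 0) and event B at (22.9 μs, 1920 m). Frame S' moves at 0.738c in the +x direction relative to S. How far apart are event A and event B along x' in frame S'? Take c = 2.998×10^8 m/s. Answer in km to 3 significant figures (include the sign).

Δx' ≈ -4.66 km

γ = 1/√(1 − 0.738²) = 1.4819
Δx' = γ(Δx − vΔt) = 1.4819 × (1920 m − 0.738×(2.998×10^8 m/s)×22.9×10^-6 s)
= 1.4819 × (-3146.7 m) = -4.66 km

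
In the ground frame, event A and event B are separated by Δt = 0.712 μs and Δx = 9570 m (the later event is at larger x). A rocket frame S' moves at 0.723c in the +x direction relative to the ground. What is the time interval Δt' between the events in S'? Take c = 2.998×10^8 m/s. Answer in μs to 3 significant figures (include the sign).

Δt' ≈ -32.4 μs

γ = 1/√(1 − 0.723²) = 1.4475
Δt' = γ(Δt − vΔx/c²) = 1.4475 × (0.712 μs − 0.723×9570 m / (2.998×10^8 m/s))
= 1.4475 × (-22.367 μs) = -32.4 μs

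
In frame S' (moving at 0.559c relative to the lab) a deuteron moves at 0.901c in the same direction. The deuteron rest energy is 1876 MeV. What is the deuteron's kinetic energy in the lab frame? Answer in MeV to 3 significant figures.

K ≈ 5970 MeV

u_lab = (0.901 + 0.559)/(1 + 0.901×0.559) = 0.970965
γ = 1/√(1 − 0.970965²) = 4.1802
K = (γ − 1)m₀c² = (4.1802 − 1) × 1876 = 3.1802 × 1876 = 5970 MeV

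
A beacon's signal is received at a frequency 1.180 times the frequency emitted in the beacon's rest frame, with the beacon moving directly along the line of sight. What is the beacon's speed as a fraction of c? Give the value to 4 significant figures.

f_obs/f_src = √((1+β)/(1−β)) = 1.180  ⇒  (1+β)/(1−β) = 1.39240
β = |1 − D²|/(1 + D²) = |1 − 1.39240|/(1 + 1.39240) = 0.1640

β ≈ 0.1640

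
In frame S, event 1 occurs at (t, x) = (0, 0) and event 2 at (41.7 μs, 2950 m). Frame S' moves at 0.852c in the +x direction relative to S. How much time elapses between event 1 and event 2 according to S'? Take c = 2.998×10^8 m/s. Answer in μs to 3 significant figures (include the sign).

γ = 1/√(1 − 0.852²) = 1.9101
Δt' = γ(Δt − vΔx/c²) = 1.9101 × (41.7 μs − 0.852×2950 m / (2.998×10^8 m/s))
= 1.9101 × (33.316 μs) = 63.6 μs

Δt' ≈ 63.6 μs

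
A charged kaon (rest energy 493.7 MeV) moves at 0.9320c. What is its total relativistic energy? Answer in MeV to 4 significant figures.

γ = 1/√(1 − 0.9320²) = 2.75894
E = γm₀c² = 2.75894 × 493.7 MeV = 1362 MeV

E ≈ 1362 MeV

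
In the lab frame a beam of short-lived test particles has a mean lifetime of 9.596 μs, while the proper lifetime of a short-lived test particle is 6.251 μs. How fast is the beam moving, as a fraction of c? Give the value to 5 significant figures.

γ = Δt/τ₀ = 9.596/6.251 = 1.535114
β = √(1 − 1/γ²) = √(1 − 1/1.535114²) = 0.75872

β ≈ 0.75872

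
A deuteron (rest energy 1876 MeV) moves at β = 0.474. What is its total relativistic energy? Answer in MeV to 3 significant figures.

E ≈ 2130 MeV

γ = 1/√(1 − 0.474²) = 1.1357
E = γm₀c² = 1.1357 × 1876 MeV = 2130 MeV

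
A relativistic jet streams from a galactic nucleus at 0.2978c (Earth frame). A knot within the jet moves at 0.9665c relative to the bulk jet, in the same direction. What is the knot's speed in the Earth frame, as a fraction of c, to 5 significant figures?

u ≈ 0.98173c

Relativistic velocity addition: u = (u' + v)/(1 + u'v/c²)
= (0.9665 + 0.2978)/(1 + 0.9665×0.2978) = 1.2643/1.287824 = 0.98173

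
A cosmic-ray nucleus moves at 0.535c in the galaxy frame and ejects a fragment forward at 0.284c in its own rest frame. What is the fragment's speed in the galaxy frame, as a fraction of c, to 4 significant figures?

u ≈ 0.7110c

Compose boost 2: (0.284 + 0.535)/(1 + 0.284×0.535) = 0.8190/1.15194 = 0.7110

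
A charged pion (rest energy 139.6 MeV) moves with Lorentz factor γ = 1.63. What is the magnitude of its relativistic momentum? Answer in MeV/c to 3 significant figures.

β = √(1 − 1/γ²) = √(1 − 1/1.63²) = 0.78970
p = γβm₀c = 1.63 × 0.78970 × 139.6 MeV/c = 180 MeV/c

p ≈ 180 MeV/c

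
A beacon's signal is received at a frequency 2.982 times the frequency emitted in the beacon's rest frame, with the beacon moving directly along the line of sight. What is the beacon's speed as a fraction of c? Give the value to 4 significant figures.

β ≈ 0.7978

f_obs/f_src = √((1+β)/(1−β)) = 2.982  ⇒  (1+β)/(1−β) = 8.89232
β = |1 − D²|/(1 + D²) = |1 − 8.89232|/(1 + 8.89232) = 0.7978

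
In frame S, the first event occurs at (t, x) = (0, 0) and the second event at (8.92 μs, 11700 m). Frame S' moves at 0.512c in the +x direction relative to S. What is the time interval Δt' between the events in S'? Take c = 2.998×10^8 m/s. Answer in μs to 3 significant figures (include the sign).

Δt' ≈ -12.9 μs

γ = 1/√(1 − 0.512²) = 1.1642
Δt' = γ(Δt − vΔx/c²) = 1.1642 × (8.92 μs − 0.512×11700 m / (2.998×10^8 m/s))
= 1.1642 × (-11.061 μs) = -12.9 μs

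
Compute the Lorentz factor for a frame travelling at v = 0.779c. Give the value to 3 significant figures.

γ ≈ 1.59

γ = 1/√(1 − β²) = 1/√(1 − 0.779²) = 1/√(0.39316) = 1.59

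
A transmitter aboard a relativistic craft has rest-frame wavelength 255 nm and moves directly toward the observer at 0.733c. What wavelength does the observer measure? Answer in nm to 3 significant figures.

λ_obs ≈ 100 nm

Relativistic Doppler: λ_obs = λ_src √((1−β)/(1+β))
= 255 × √(0.26700/1.7330) = 255 × 0.39252 = 100 nm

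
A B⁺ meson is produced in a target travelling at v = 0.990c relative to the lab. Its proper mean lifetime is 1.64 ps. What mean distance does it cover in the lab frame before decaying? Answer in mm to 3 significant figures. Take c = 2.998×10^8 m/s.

γ = 1/√(1 − 0.990²) = 7.0888
Dilated lifetime: Δt = γτ₀ = 7.0888 × 1.64 ps = 11.626 ps
d = vΔt = 0.990c × 11.626 ps = 2.9680×10^8 m/s × 1.1626×10^-11 s = 3.45 mm

d ≈ 3.45 mm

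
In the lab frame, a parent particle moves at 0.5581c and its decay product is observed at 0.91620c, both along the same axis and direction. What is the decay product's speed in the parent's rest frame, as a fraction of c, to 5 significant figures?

u' ≈ 0.73281c

Inverse velocity addition: u' = (u − v)/(1 − uv/c²)
= (0.91620 − 0.5581)/(1 − 0.91620×0.5581) = 0.35810/0.4886688 = 0.73281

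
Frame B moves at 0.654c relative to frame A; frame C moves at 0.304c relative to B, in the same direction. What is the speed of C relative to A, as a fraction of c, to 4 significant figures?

u ≈ 0.7991c

Compose boost 2: (0.304 + 0.654)/(1 + 0.304×0.654) = 0.9580/1.19882 = 0.7991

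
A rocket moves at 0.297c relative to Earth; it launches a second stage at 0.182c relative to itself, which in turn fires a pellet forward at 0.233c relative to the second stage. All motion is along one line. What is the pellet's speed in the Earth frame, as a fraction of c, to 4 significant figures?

u ≈ 0.6216c

Compose boost 2: (0.182 + 0.297)/(1 + 0.182×0.297) = 0.4790/1.05405 = 0.454436
Compose boost 3: (0.233 + 0.454436)/(1 + 0.233×0.454436) = 0.687436/1.10588 = 0.6216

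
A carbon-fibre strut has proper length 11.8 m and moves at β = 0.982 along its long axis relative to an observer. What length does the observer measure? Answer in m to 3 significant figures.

L ≈ 2.23 m

γ = 1/√(1 − 0.982²) = 5.2943
Length contraction: L = L₀/γ = 11.8/5.2943 = 2.23 m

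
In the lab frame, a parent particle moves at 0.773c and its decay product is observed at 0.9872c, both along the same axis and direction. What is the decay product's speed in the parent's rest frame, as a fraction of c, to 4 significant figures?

Inverse velocity addition: u' = (u − v)/(1 − uv/c²)
= (0.9872 − 0.773)/(1 − 0.9872×0.773) = 0.2142/0.236894 = 0.9042

u' ≈ 0.9042c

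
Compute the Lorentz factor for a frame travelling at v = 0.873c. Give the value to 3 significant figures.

γ = 1/√(1 − β²) = 1/√(1 − 0.873²) = 1/√(0.23787) = 2.05

γ ≈ 2.05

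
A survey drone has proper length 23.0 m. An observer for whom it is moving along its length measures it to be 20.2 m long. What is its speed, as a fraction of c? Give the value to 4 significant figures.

γ = L₀/L = 23.0/20.2 = 1.13861
β = √(1 − 1/γ²) = 0.4782

β ≈ 0.4782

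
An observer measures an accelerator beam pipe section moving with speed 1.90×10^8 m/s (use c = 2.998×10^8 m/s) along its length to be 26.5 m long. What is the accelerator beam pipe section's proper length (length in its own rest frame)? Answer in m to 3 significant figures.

β = v/c = 1.90×10^8 / 2.998×10^8 = 0.63376
γ = 1/√(1 − 0.63376²) = 1.2928
L₀ = γL = 1.2928 × 26.5 = 34.3 m

L₀ ≈ 34.3 m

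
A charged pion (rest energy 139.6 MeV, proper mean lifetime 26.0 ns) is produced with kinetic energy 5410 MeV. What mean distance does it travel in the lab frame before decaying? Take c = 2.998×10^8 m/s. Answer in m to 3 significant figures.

d ≈ 310 m

γ = 1 + K/(m₀c²) = 1 + 5410/139.6 = 39.754
β = √(1 − 1/γ²) = 0.99968
Dilated lifetime: γτ₀ = 39.754 × 26.0 ns = 1033.6 ns
d = βc·γτ₀ = 0.99968 × (2.998×10^8 m/s) × 1.0336×10^-6 s = 310 m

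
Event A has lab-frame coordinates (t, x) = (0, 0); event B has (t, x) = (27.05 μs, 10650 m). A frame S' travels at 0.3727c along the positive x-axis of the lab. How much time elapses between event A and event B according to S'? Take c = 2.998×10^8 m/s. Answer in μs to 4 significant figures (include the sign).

Δt' ≈ 14.88 μs

γ = 1/√(1 − 0.3727²) = 1.07764
Δt' = γ(Δt − vΔx/c²) = 1.07764 × (27.05 μs − 0.3727×10650 m / (2.998×10^8 m/s))
= 1.07764 × (13.8103 μs) = 14.88 μs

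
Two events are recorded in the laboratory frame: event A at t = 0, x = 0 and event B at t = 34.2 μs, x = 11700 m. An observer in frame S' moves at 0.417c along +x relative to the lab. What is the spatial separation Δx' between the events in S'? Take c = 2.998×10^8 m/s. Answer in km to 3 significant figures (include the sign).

γ = 1/√(1 − 0.417²) = 1.1002
Δx' = γ(Δx − vΔt) = 1.1002 × (11700 m − 0.417×(2.998×10^8 m/s)×34.2×10^-6 s)
= 1.1002 × (7424.4 m) = 8.17 km

Δx' ≈ 8.17 km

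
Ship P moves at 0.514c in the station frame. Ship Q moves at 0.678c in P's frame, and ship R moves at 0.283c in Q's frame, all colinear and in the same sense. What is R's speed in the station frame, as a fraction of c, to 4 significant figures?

Compose boost 2: (0.678 + 0.514)/(1 + 0.678×0.514) = 1.192/1.34849 = 0.883950
Compose boost 3: (0.283 + 0.883950)/(1 + 0.283×0.883950) = 1.16695/1.25016 = 0.9334

u ≈ 0.9334c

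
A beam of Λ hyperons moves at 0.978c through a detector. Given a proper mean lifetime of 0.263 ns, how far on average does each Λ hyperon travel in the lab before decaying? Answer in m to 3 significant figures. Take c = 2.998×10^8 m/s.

d ≈ 0.370 m

γ = 1/√(1 − 0.978²) = 4.7938
Dilated lifetime: Δt = γτ₀ = 4.7938 × 0.263 ns = 1.2608 ns
d = vΔt = 0.978c × 1.2608 ns = 2.9320×10^8 m/s × 1.2608×10^-9 s = 0.370 m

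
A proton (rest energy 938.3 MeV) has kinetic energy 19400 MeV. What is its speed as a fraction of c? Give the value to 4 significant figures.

γ = 1 + K/(m₀c²) = 1 + 19400/938.3 = 21.6757
β = √(1 − 1/γ²) = 0.9989

β ≈ 0.9989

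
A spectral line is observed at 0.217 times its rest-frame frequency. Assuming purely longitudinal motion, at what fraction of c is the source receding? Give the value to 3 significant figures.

f_obs/f_src = √((1−β)/(1+β)) = 0.217  ⇒  (1−β)/(1+β) = 0.047089
β = |1 − D²|/(1 + D²) = |1 − 0.047089|/(1 + 0.047089) = 0.910

β ≈ 0.910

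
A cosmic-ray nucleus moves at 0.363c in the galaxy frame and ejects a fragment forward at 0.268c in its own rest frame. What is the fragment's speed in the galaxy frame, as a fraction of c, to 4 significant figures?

u ≈ 0.5751c

Compose boost 2: (0.268 + 0.363)/(1 + 0.268×0.363) = 0.6310/1.09728 = 0.5751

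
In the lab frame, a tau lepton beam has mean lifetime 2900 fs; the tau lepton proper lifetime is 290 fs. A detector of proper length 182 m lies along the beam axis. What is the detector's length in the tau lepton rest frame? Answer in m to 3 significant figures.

Time dilation ⇒ γ = Δt/τ₀ = 2900/290 = 10.000
Length contraction: L = L₀/γ = 182/10.000 = 18.2 m

L ≈ 18.2 m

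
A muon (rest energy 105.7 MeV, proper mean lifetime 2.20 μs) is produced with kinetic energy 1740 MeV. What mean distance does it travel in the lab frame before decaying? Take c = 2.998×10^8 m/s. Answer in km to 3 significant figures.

d ≈ 11.5 km

γ = 1 + K/(m₀c²) = 1 + 1740/105.7 = 17.462
β = √(1 − 1/γ²) = 0.99836
Dilated lifetime: γτ₀ = 17.462 × 2.20 μs = 38.416 μs
d = βc·γτ₀ = 0.99836 × (2.998×10^8 m/s) × 3.8416×10^-5 s = 11.5 km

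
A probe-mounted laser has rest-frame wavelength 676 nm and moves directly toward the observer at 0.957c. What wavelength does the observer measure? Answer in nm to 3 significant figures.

λ_obs ≈ 100 nm

Relativistic Doppler: λ_obs = λ_src √((1−β)/(1+β))
= 676 × √(0.043000/1.9570) = 676 × 0.14823 = 100 nm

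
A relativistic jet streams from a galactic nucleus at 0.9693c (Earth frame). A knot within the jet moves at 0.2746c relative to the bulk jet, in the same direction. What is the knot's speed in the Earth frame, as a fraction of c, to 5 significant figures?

Relativistic velocity addition: u = (u' + v)/(1 + u'v/c²)
= (0.2746 + 0.9693)/(1 + 0.2746×0.9693) = 1.2439/1.266170 = 0.98241

u ≈ 0.98241c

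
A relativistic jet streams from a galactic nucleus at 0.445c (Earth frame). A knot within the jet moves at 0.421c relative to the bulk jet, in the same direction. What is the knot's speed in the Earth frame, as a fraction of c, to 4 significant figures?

Relativistic velocity addition: u = (u' + v)/(1 + u'v/c²)
= (0.421 + 0.445)/(1 + 0.421×0.445) = 0.8660/1.18735 = 0.7294

u ≈ 0.7294c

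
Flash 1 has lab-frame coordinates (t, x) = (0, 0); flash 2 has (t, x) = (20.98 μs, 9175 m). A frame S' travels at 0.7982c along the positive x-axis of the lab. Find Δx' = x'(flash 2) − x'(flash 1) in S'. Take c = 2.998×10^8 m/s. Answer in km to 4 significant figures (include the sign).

Δx' ≈ 6.897 km

γ = 1/√(1 − 0.7982²) = 1.66005
Δx' = γ(Δx − vΔt) = 1.66005 × (9175 m − 0.7982×(2.998×10^8 m/s)×20.98×10^-6 s)
= 1.66005 × (4154.48 m) = 6.897 km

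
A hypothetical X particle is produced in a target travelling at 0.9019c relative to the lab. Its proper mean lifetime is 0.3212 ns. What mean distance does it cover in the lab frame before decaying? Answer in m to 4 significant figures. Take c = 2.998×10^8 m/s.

d ≈ 0.2011 m

γ = 1/√(1 − 0.9019²) = 2.31511
Dilated lifetime: Δt = γτ₀ = 2.31511 × 0.3212 ns = 0.743613 ns
d = vΔt = 0.9019c × 0.743613 ns = 2.70390×10^8 m/s × 7.43613×10^-10 s = 0.2011 m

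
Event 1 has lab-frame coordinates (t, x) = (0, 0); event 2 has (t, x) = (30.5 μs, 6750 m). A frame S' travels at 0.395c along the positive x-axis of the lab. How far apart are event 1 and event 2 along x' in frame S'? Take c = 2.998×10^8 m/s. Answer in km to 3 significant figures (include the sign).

Δx' ≈ 3.42 km

γ = 1/√(1 − 0.395²) = 1.0885
Δx' = γ(Δx − vΔt) = 1.0885 × (6750 m − 0.395×(2.998×10^8 m/s)×30.5×10^-6 s)
= 1.0885 × (3138.2 m) = 3.42 km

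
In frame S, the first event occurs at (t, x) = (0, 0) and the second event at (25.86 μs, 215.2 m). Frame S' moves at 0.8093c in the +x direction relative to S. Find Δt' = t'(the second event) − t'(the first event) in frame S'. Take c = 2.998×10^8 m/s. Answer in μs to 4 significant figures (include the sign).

γ = 1/√(1 − 0.8093²) = 1.70243
Δt' = γ(Δt − vΔx/c²) = 1.70243 × (25.86 μs − 0.8093×215.2 m / (2.998×10^8 m/s))
= 1.70243 × (25.2791 μs) = 43.04 μs

Δt' ≈ 43.04 μs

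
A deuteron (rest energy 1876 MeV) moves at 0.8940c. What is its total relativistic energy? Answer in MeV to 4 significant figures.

γ = 1/√(1 − 0.8940²) = 2.23181
E = γm₀c² = 2.23181 × 1876 MeV = 4187 MeV

E ≈ 4187 MeV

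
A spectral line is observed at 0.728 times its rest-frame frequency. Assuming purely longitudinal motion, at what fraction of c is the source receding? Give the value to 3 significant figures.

f_obs/f_src = √((1−β)/(1+β)) = 0.728  ⇒  (1−β)/(1+β) = 0.52998
β = |1 − D²|/(1 + D²) = |1 − 0.52998|/(1 + 0.52998) = 0.307

β ≈ 0.307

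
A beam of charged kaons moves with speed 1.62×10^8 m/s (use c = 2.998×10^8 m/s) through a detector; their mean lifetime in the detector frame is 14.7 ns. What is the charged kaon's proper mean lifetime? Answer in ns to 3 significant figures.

τ₀ ≈ 12.4 ns

β = v/c = 1.62×10^8 / 2.998×10^8 = 0.54036
γ = 1/√(1 − 0.54036²) = 1.1884
Proper time: τ₀ = Δt/γ = 14.7/1.1884 = 12.4 ns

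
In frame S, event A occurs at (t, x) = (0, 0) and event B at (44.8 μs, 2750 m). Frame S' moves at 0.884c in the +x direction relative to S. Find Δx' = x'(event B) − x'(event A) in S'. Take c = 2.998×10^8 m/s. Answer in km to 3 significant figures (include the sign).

γ = 1/√(1 − 0.884²) = 2.1391
Δx' = γ(Δx − vΔt) = 2.1391 × (2750 m − 0.884×(2.998×10^8 m/s)×44.8×10^-6 s)
= 2.1391 × (-9123.0 m) = -19.5 km

Δx' ≈ -19.5 km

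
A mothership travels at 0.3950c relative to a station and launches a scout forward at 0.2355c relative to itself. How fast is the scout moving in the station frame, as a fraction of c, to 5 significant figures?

Compose boost 2: (0.2355 + 0.3950)/(1 + 0.2355×0.3950) = 0.63050/1.093023 = 0.57684

u ≈ 0.57684c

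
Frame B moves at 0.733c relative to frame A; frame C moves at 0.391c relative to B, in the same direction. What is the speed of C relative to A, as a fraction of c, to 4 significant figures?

Compose boost 2: (0.391 + 0.733)/(1 + 0.391×0.733) = 1.124/1.28660 = 0.8736

u ≈ 0.8736c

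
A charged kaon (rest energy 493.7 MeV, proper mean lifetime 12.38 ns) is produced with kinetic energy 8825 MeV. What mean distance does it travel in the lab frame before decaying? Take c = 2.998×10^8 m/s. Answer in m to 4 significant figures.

γ = 1 + K/(m₀c²) = 1 + 8825/493.7 = 18.8752
β = √(1 − 1/γ²) = 0.998596
Dilated lifetime: γτ₀ = 18.8752 × 12.38 ns = 233.675 ns
d = βc·γτ₀ = 0.998596 × (2.998×10^8 m/s) × 2.33675×10^-7 s = 69.96 m

d ≈ 69.96 m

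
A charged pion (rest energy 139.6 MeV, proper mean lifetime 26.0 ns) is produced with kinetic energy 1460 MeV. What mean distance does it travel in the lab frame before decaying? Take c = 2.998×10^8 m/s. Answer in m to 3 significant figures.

d ≈ 89.0 m

γ = 1 + K/(m₀c²) = 1 + 1460/139.6 = 11.458
β = √(1 − 1/γ²) = 0.99618
Dilated lifetime: γτ₀ = 11.458 × 26.0 ns = 297.92 ns
d = βc·γτ₀ = 0.99618 × (2.998×10^8 m/s) × 2.9792×10^-7 s = 89.0 m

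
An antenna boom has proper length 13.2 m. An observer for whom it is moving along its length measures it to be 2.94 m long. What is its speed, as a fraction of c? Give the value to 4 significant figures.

γ = L₀/L = 13.2/2.94 = 4.48980
β = √(1 − 1/γ²) = 0.9749

β ≈ 0.9749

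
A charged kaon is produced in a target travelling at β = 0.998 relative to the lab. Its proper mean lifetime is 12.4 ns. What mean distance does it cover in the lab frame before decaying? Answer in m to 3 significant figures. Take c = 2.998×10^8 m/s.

d ≈ 58.7 m

γ = 1/√(1 − 0.998²) = 15.819
Dilated lifetime: Δt = γτ₀ = 15.819 × 12.4 ns = 196.16 ns
d = vΔt = 0.998c × 196.16 ns = 2.9920×10^8 m/s × 1.9616×10^-7 s = 58.7 m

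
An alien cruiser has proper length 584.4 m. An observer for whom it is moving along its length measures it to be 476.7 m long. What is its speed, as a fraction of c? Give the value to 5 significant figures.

β ≈ 0.57846

γ = L₀/L = 584.4/476.7 = 1.225928
β = √(1 − 1/γ²) = 0.57846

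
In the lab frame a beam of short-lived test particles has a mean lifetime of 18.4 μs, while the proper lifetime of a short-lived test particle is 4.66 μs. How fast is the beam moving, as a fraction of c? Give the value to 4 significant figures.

β ≈ 0.9674

γ = Δt/τ₀ = 18.4/4.66 = 3.94850
β = √(1 − 1/γ²) = √(1 − 1/3.94850²) = 0.9674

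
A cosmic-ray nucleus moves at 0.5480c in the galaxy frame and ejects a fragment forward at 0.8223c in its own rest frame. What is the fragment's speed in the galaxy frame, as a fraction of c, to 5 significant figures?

u ≈ 0.94463c

Compose boost 2: (0.8223 + 0.5480)/(1 + 0.8223×0.5480) = 1.3703/1.450620 = 0.94463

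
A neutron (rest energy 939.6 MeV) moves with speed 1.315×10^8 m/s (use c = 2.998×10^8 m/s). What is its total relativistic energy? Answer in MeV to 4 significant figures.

β = v/c = 1.315×10^8 / 2.998×10^8 = 0.438626
γ = 1/√(1 − 0.438626²) = 1.11276
E = γm₀c² = 1.11276 × 939.6 MeV = 1046 MeV

E ≈ 1046 MeV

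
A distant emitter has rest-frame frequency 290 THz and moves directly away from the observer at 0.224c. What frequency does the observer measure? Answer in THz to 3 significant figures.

f_obs ≈ 231 THz

Relativistic Doppler: f_obs = f_src √((1−β)/(1+β))
= 290 × √(0.77600/1.2240) = 290 × 0.79623 = 231 THz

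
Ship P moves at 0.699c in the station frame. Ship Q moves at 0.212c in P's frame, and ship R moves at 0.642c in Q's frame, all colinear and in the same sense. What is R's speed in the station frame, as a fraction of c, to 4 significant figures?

Compose boost 2: (0.212 + 0.699)/(1 + 0.212×0.699) = 0.9110/1.14819 = 0.793424
Compose boost 3: (0.642 + 0.793424)/(1 + 0.642×0.793424) = 1.43542/1.50938 = 0.9510

u ≈ 0.9510c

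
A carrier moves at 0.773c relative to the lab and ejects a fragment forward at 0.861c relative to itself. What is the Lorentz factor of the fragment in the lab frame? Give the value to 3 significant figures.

γ ≈ 5.16

u_lab = (0.861 + 0.773)/(1 + 0.861×0.773) = 1.634/1.66555 = 0.981056
γ = 1/√(1 − 0.981056²) = 5.16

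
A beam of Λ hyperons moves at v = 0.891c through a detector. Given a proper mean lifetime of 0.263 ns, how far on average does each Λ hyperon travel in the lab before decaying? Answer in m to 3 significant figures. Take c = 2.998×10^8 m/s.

d ≈ 0.155 m

γ = 1/√(1 − 0.891²) = 2.2026
Dilated lifetime: Δt = γτ₀ = 2.2026 × 0.263 ns = 0.57929 ns
d = vΔt = 0.891c × 0.57929 ns = 2.6712×10^8 m/s × 5.7929×10^-10 s = 0.155 m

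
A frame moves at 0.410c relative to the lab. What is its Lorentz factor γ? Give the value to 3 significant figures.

γ ≈ 1.10

γ = 1/√(1 − β²) = 1/√(1 − 0.410²) = 1/√(0.83190) = 1.10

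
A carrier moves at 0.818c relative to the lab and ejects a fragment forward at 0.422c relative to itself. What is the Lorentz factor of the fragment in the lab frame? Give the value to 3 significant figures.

γ ≈ 2.58

u_lab = (0.422 + 0.818)/(1 + 0.422×0.818) = 1.240/1.34520 = 0.921799
γ = 1/√(1 − 0.921799²) = 2.58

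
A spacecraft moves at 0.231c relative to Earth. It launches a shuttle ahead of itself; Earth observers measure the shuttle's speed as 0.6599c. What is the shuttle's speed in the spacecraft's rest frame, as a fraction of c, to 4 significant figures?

Inverse velocity addition: u' = (u − v)/(1 − uv/c²)
= (0.6599 − 0.231)/(1 − 0.6599×0.231) = 0.4289/0.847563 = 0.5060

u' ≈ 0.5060c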